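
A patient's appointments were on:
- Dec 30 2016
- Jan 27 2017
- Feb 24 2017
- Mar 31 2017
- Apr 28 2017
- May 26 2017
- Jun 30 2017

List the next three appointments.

All Fridays; the gaps (28, 28, 35, 28, 28, 35) vary with month length.
This is the last Friday of each month.
July 2017 ends with Friday Jul 28 2017.
August 2017 ends with Friday Aug 25 2017.
September 2017 ends with Friday Sep 29 2017.

Jul 28 2017, Aug 25 2017, Sep 29 2017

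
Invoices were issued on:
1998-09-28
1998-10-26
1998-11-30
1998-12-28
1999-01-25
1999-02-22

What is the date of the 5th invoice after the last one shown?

1999-07-26

Every date is a Monday; gaps 28, 35, 28, 28, 28 days.
Each is the last Monday of its month (at least one falls on the 29th or later, ruling out '4th Monday').
Last Monday of March 1999: 1999-03-29.
April 1999 ends with Monday 1999-04-26.
Last Monday of May 1999: 1999-05-31.
Last Monday of June 1999: 1999-06-28.
July 1999 ends with Monday 1999-07-26.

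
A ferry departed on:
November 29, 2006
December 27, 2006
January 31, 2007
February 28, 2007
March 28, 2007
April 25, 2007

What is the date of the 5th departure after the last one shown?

These are Wednesdays with 28, 35, 28, 28, 28-day gaps.
Each is the final Wednesday of its month — November 29, 2006 is past the 28th, so '4th Wednesday' doesn't fit.
May 2007 ends with Wednesday May 30, 2007.
Last Wednesday of June 2007: June 27, 2007.
Last Wednesday of July 2007: July 25, 2007.
Last Wednesday of August 2007: August 29, 2007.
Last Wednesday of September 2007: September 26, 2007.

September 26, 2007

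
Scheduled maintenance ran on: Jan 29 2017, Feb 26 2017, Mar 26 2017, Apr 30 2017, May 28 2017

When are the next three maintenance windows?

Jun 25 2017, Jul 30 2017, Aug 27 2017

These are Sundays with 28, 28, 35, 28-day gaps.
Each is the final Sunday of its month — Jan 29 2017 is past the 28th, so '4th Sunday' doesn't fit.
Last Sunday of June 2017: Jun 25 2017.
Last Sunday of July 2017: Jul 30 2017.
Last Sunday of August 2017: Aug 27 2017.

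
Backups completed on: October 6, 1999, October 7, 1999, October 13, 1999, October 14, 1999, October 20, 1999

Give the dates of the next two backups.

October 21, 1999; October 27, 1999

Every event lands on a Wednesday or Thursday (gaps cycle 1, 6, 1, 6).
So the schedule is: every Wednesday and Thursday.
The following Thursday is October 21, 1999.
Next Wednesday: October 27, 1999.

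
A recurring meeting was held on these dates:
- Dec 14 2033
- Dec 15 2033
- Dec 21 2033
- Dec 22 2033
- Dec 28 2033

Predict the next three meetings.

Dec 29 2033, Jan 4 2034, Jan 5 2034

Gaps: 1, 6, 1, 6 days — not constant, but cyclic with period 2.
The events fall on every Wednesday and Thursday.
Next Thursday: Dec 29 2033.
The following Wednesday is Jan 4 2034.
Next Thursday: Jan 5 2034.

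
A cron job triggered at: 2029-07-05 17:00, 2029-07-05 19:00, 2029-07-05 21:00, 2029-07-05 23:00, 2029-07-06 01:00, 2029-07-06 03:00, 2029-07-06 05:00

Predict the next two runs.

2029-07-06 07:00, 2029-07-06 09:00

Spacing: 2, 2, 2, 2, 2, 2 h — constant 2 h.
2029-07-06 05:00 + 2 h = 2029-07-06 07:00.
2029-07-06 07:00 + 2 h = 2029-07-06 09:00.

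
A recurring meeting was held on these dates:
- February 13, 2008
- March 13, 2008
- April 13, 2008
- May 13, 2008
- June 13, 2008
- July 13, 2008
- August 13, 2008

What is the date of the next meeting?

Each date is the 13th; the gaps (29, 31, 30, 31, 30, 31) track the month lengths.
The rule is the 13th of each month.
Next: September 2008 → September 13, 2008.

September 13, 2008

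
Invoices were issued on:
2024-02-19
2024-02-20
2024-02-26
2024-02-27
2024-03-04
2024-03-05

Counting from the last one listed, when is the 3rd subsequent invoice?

2024-03-18

Every event lands on a Monday or Tuesday (gaps cycle 1, 6, 1, 6, 1).
So the schedule is: every Monday and Tuesday.
The following Monday is 2024-03-11.
The following Tuesday is 2024-03-12.
Next Monday: 2024-03-18.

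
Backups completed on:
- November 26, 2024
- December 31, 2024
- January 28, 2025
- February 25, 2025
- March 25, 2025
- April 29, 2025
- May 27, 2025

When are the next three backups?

Every date is a Tuesday; gaps 35, 28, 28, 28, 35, 28 days.
Each is the last Tuesday of its month (at least one falls on the 29th or later, ruling out '4th Tuesday').
Last Tuesday of June 2025: June 24, 2025.
July 2025 ends with Tuesday July 29, 2025.
Last Tuesday of August 2025: August 26, 2025.

June 24, 2025; July 29, 2025; August 26, 2025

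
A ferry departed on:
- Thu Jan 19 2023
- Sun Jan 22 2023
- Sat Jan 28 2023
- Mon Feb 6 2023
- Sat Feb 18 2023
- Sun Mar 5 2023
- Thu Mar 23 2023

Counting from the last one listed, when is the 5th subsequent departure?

The spacing grows by 3 each time: 3, 6, 9, 12, 15, 18 days.
Next gap: 21 days. Thu Mar 23 2023 + 21 days = Thu Apr 13 2023.
Next gap: 24 days. Thu Apr 13 2023 + 24 days = Sun May 7 2023.
Next gap: 27 days. Sun May 7 2023 + 27 days = Sat Jun 3 2023.
Next gap: 30 days. Sat Jun 3 2023 + 30 days = Mon Jul 3 2023.
Next gap: 33 days. Mon Jul 3 2023 + 33 days = Sat Aug 5 2023.

Sat Aug 5 2023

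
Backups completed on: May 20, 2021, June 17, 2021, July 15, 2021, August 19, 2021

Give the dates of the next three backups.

Gaps: 28, 28, 35 days — a mix of 28 and 35. Every date is a Thursday.
Each is the 3rd Thursday of its month.
September 2021 — 3rd Thursday is September 16, 2021.
3rd Thursday of October 2021: October 21, 2021.
3rd Thursday of November 2021: November 18, 2021.

September 16, 2021; October 21, 2021; November 18, 2021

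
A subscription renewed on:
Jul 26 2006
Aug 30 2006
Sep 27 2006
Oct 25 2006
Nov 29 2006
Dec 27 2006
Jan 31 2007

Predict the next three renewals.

Feb 28 2007, Mar 28 2007, Apr 25 2007

Every date is a Wednesday; gaps 35, 28, 28, 35, 28, 35 days.
Each is the last Wednesday of its month (at least one falls on the 29th or later, ruling out '4th Wednesday').
Last Wednesday of February 2007: Feb 28 2007.
March 2007 ends with Wednesday Mar 28 2007.
April 2007 ends with Wednesday Apr 25 2007.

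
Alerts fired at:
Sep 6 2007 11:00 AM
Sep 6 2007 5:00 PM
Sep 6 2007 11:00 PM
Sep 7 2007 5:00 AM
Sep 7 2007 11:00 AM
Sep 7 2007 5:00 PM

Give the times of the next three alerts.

Spacing: 6, 6, 6, 6, 6 h — constant 6 h.
Sep 7 2007 5:00 PM + 6 h = Sep 7 2007 11:00 PM.
Sep 7 2007 11:00 PM + 6 h = Sep 8 2007 5:00 AM.
Sep 8 2007 5:00 AM + 6 h = Sep 8 2007 11:00 AM.

Sep 7 2007 11:00 PM, Sep 8 2007 5:00 AM, Sep 8 2007 11:00 AM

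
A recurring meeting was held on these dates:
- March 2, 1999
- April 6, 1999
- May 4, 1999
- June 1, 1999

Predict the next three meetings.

All dates are Tuesdays, 35, 28, 28 days apart.
Specifically, the 1st Tuesday of each month.
1st Tuesday of July 1999: July 6, 1999.
August 1999 — 1st Tuesday is August 3, 1999.
1st Tuesday of September 1999: September 7, 1999.

July 6, 1999; August 3, 1999; September 7, 1999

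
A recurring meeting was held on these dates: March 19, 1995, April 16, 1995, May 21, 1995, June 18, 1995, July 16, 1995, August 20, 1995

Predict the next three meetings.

Gaps: 28, 35, 28, 28, 35 days — a mix of 28 and 35. Every date is a Sunday.
Each is the 3rd Sunday of its month.
3rd Sunday of September 1995: September 17, 1995.
3rd Sunday of October 1995: October 15, 1995.
3rd Sunday of November 1995: November 19, 1995.

September 17, 1995; October 15, 1995; November 19, 1995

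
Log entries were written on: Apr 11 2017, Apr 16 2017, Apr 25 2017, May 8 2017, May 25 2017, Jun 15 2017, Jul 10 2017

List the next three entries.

Aug 8 2017, Sep 10 2017, Oct 17 2017

Gaps: 5, 9, 13, 17, 21, 25 days — each gap is 4 larger than the previous one.
Next gap: 29 days. Jul 10 2017 + 29 days = Aug 8 2017.
Next gap: 33 days. Aug 8 2017 + 33 days = Sep 10 2017.
Next gap: 37 days. Sep 10 2017 + 37 days = Oct 17 2017.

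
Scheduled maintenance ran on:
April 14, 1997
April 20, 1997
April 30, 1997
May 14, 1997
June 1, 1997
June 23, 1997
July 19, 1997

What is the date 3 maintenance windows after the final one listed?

October 29, 1997

The spacing grows by 4 each time: 6, 10, 14, 18, 22, 26 days.
Next gap: 30 days. July 19, 1997 + 30 days = August 18, 1997.
Next gap: 34 days. August 18, 1997 + 34 days = September 21, 1997.
Next gap: 38 days. September 21, 1997 + 38 days = October 29, 1997.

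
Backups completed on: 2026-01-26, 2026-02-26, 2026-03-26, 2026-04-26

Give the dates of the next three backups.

2026-05-26, 2026-06-26, 2026-07-26

Gaps: 31, 28, 31 days — not constant. Every event is on the 26th of the month.
Pattern: the 26th of each month.
Next: May 2026 → 2026-05-26.
Next: June 2026 → 2026-06-26.
July 2026: 2026-07-26.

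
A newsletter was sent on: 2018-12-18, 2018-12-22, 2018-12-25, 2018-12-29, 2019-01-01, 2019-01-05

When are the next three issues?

2019-01-08, 2019-01-12, 2019-01-15

Gaps: 4, 3, 4, 3, 4 days — not constant, but cyclic with period 2.
The events fall on every Tuesday and Saturday.
The following Tuesday is 2019-01-08.
Next Saturday: 2019-01-12.
Next Tuesday: 2019-01-15.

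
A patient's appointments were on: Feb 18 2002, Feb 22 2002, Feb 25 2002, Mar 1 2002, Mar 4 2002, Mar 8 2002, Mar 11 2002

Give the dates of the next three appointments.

Mar 15 2002, Mar 18 2002, Mar 22 2002

Gaps: 4, 3, 4, 3, 4, 3 days — not constant, but cyclic with period 2.
The events fall on every Monday and Friday.
Next Friday: Mar 15 2002.
The following Monday is Mar 18 2002.
Next Friday: Mar 22 2002.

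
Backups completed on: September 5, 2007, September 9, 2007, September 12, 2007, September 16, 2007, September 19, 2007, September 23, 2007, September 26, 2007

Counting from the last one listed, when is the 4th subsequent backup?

October 10, 2007

The gap pattern 4, 3, 4, 3, 4, 3 repeats every 2 events.
These are the Wednesdays and Sundays of each week.
Next Sunday: September 30, 2007.
Next Wednesday: October 3, 2007.
Next Sunday: October 7, 2007.
Next Wednesday: October 10, 2007.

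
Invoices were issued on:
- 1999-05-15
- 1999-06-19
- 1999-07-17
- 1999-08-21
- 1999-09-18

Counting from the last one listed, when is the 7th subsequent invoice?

These are Saturdays at 28- or 35-day spacing (35, 28, 35, 28).
The pattern: 3rd Saturday of the month.
October 1999 — 3rd Saturday is 1999-10-16.
November 1999 — 3rd Saturday is 1999-11-20.
December 1999 — 3rd Saturday is 1999-12-18.
3rd Saturday of January 2000: 2000-01-15.
3rd Saturday of February 2000: 2000-02-19.
3rd Saturday of March 2000: 2000-03-18.
April 2000 — 3rd Saturday is 2000-04-15.

2000-04-15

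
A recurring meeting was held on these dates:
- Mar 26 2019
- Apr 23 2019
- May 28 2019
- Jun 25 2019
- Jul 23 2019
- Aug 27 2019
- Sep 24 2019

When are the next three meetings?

These are Tuesdays at 28- or 35-day spacing (28, 35, 28, 28, 35, 28).
The pattern: 4th Tuesday of the month.
4th Tuesday of October 2019: Oct 22 2019.
4th Tuesday of November 2019: Nov 26 2019.
4th Tuesday of December 2019: Dec 24 2019.

Oct 22 2019, Nov 26 2019, Dec 24 2019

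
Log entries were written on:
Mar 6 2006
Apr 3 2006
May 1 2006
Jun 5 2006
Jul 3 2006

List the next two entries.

Aug 7 2006, Sep 4 2006

Gaps: 28, 28, 35, 28 days — a mix of 28 and 35. Every date is a Monday.
Each is the 1st Monday of its month.
1st Monday of August 2006: Aug 7 2006.
September 2006 — 1st Monday is Sep 4 2006.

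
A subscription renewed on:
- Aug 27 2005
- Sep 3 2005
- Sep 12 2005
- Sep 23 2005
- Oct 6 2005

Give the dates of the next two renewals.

Oct 21 2005, Nov 7 2005

The spacing grows by 2 each time: 7, 9, 11, 13 days.
Next gap: 15 days. Oct 6 2005 + 15 days = Oct 21 2005.
Next gap: 17 days. Oct 21 2005 + 17 days = Nov 7 2005.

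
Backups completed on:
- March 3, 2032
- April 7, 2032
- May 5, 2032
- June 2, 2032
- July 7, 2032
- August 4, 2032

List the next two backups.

All dates are Wednesdays, 35, 28, 28, 35, 28 days apart.
Specifically, the 1st Wednesday of each month.
September 2032 — 1st Wednesday is September 1, 2032.
October 2032 — 1st Wednesday is October 6, 2032.

September 1, 2032; October 6, 2032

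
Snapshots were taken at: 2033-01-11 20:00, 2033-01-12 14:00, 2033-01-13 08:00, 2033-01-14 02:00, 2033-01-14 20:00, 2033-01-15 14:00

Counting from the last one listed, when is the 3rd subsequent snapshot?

Spacing: 18, 18, 18, 18, 18 h — constant 18 h.
2033-01-15 14:00 + 18 h = 2033-01-16 08:00.
2033-01-16 08:00 + 18 h = 2033-01-17 02:00.
2033-01-17 02:00 + 18 h = 2033-01-17 20:00.

2033-01-17 20:00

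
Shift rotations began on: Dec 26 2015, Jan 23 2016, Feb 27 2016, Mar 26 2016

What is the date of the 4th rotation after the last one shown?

Jul 23 2016

These are Saturdays at 28- or 35-day spacing (28, 35, 28).
The pattern: 4th Saturday of the month.
4th Saturday of April 2016: Apr 23 2016.
4th Saturday of May 2016: May 28 2016.
June 2016 — 4th Saturday is Jun 25 2016.
July 2016 — 4th Saturday is Jul 23 2016.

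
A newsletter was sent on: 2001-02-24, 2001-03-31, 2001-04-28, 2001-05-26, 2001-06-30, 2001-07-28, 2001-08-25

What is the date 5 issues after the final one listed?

All Saturdays; the gaps (35, 28, 28, 35, 28, 28) vary with month length.
This is the last Saturday of each month.
Last Saturday of September 2001: 2001-09-29.
Last Saturday of October 2001: 2001-10-27.
Last Saturday of November 2001: 2001-11-24.
Last Saturday of December 2001: 2001-12-29.
January 2002 ends with Saturday 2002-01-26.

2002-01-26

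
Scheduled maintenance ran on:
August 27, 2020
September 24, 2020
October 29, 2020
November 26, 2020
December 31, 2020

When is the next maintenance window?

All Thursdays; the gaps (28, 35, 28, 35) vary with month length.
This is the last Thursday of each month.
January 2021 ends with Thursday January 28, 2021.

January 28, 2021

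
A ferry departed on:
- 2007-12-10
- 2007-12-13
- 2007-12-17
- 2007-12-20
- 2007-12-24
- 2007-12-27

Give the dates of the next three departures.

2007-12-31, 2008-01-03, 2008-01-07

The gap pattern 3, 4, 3, 4, 3 repeats every 2 events.
These are the Mondays and Thursdays of each week.
The following Monday is 2007-12-31.
Next Thursday: 2008-01-03.
Next Monday: 2008-01-07.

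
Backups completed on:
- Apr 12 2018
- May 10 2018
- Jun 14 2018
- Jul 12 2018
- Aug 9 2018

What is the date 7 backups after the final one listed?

Mar 14 2019

Gaps: 28, 35, 28, 28 days — a mix of 28 and 35. Every date is a Thursday.
Each is the 2nd Thursday of its month.
2nd Thursday of September 2018: Sep 13 2018.
October 2018 — 2nd Thursday is Oct 11 2018.
November 2018 — 2nd Thursday is Nov 8 2018.
2nd Thursday of December 2018: Dec 13 2018.
January 2019 — 2nd Thursday is Jan 10 2019.
February 2019 — 2nd Thursday is Feb 14 2019.
2nd Thursday of March 2019: Mar 14 2019.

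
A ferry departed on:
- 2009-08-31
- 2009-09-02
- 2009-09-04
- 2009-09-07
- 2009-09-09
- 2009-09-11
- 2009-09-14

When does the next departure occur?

The gap pattern 2, 2, 3, 2, 2, 3 repeats every 3 events.
These are the Mondays, Wednesdays and Fridays of each week.
The following Wednesday is 2009-09-16.

2009-09-16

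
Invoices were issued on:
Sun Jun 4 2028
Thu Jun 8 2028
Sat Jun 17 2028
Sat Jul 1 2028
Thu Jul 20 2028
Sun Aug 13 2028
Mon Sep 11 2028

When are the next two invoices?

Sun Oct 15 2028, Thu Nov 23 2028

Gaps: 4, 9, 14, 19, 24, 29 days — each gap is 5 larger than the previous one.
Next gap: 34 days. Mon Sep 11 2028 + 34 days = Sun Oct 15 2028.
Next gap: 39 days. Sun Oct 15 2028 + 39 days = Thu Nov 23 2028.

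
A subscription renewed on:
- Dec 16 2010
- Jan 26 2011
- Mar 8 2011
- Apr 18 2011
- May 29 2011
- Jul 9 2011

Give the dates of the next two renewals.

Every event comes 41 days after the last (41, 41, 41, 41, 41).
Jul 9 2011 + 41 days = Aug 19 2011.
Aug 19 2011 + 41 days = Sep 29 2011.

Aug 19 2011, Sep 29 2011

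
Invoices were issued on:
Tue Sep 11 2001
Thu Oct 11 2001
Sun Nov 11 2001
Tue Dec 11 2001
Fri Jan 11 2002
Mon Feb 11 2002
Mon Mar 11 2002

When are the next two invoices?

Gaps: 30, 31, 30, 31, 31, 28 days — not constant. Every event is on the 11th of the month.
Pattern: the 11th of each month.
Next: April 2002 → Thu Apr 11 2002.
May 2002: Sat May 11 2002.

Thu Apr 11 2002, Sat May 11 2002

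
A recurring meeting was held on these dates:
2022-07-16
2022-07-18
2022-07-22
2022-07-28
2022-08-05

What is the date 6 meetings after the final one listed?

2022-11-03

Gaps: 2, 4, 6, 8 days — each gap is 2 larger than the previous one.
Next gap: 10 days. 2022-08-05 + 10 days = 2022-08-15.
Next gap: 12 days. 2022-08-15 + 12 days = 2022-08-27.
Next gap: 14 days. 2022-08-27 + 14 days = 2022-09-10.
Next gap: 16 days. 2022-09-10 + 16 days = 2022-09-26.
Next gap: 18 days. 2022-09-26 + 18 days = 2022-10-14.
Next gap: 20 days. 2022-10-14 + 20 days = 2022-11-03.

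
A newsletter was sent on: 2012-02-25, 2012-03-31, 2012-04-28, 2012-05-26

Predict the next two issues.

2012-06-30, 2012-07-28

Every date is a Saturday; gaps 35, 28, 28 days.
Each is the last Saturday of its month (at least one falls on the 29th or later, ruling out '4th Saturday').
June 2012 ends with Saturday 2012-06-30.
July 2012 ends with Saturday 2012-07-28.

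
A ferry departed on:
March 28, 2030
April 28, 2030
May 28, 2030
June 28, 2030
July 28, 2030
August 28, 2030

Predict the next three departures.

September 28, 2030; October 28, 2030; November 28, 2030

Gaps: 31, 30, 31, 30, 31 days — not constant. Every event is on the 28th of the month.
Pattern: the 28th of each month.
September 2030: September 28, 2030.
Next: October 2030 → October 28, 2030.
Next: November 2030 → November 28, 2030.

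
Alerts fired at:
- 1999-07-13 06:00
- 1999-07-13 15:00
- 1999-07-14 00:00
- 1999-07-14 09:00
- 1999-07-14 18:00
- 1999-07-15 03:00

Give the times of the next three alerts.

Spacing: 9, 9, 9, 9, 9 h — constant 9 h.
1999-07-15 03:00 + 9 h = 1999-07-15 12:00.
1999-07-15 12:00 + 9 h = 1999-07-15 21:00.
1999-07-15 21:00 + 9 h = 1999-07-16 06:00.

1999-07-15 12:00, 1999-07-15 21:00, 1999-07-16 06:00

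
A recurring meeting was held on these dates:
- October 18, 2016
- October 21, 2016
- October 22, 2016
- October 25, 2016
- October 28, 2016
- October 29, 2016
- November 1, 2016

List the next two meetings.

Gaps: 3, 1, 3, 3, 1, 3 days — not constant, but cyclic with period 3.
The events fall on every Tuesday, Friday and Saturday.
The following Friday is November 4, 2016.
The following Saturday is November 5, 2016.

November 4, 2016; November 5, 2016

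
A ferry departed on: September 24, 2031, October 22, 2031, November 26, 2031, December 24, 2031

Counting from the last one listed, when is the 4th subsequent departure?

All dates are Wednesdays, 28, 35, 28 days apart.
Specifically, the 4th Wednesday of each month.
4th Wednesday of January 2032: January 28, 2032.
February 2032 — 4th Wednesday is February 25, 2032.
March 2032 — 4th Wednesday is March 24, 2032.
April 2032 — 4th Wednesday is April 28, 2032.

April 28, 2032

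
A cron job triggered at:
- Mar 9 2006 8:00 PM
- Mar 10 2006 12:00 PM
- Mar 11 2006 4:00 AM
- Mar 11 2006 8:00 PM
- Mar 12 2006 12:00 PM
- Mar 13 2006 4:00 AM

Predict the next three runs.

The interval is a steady 16 hours (16, 16, 16, 16, 16).
Mar 13 2006 4:00 AM + 16 h = Mar 13 2006 8:00 PM.
Mar 13 2006 8:00 PM + 16 h = Mar 14 2006 12:00 PM.
Mar 14 2006 12:00 PM + 16 h = Mar 15 2006 4:00 AM.

Mar 13 2006 8:00 PM, Mar 14 2006 12:00 PM, Mar 15 2006 4:00 AM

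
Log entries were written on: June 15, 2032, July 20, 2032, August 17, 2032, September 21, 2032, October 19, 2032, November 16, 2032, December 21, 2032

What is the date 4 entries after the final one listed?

April 19, 2033

These are Tuesdays at 28- or 35-day spacing (35, 28, 35, 28, 28, 35).
The pattern: 3rd Tuesday of the month.
3rd Tuesday of January 2033: January 18, 2033.
February 2033 — 3rd Tuesday is February 15, 2033.
March 2033 — 3rd Tuesday is March 15, 2033.
April 2033 — 3rd Tuesday is April 19, 2033.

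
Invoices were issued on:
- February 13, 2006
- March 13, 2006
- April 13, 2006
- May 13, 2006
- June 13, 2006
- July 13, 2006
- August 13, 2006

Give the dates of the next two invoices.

Gaps: 28, 31, 30, 31, 30, 31 days — not constant. Every event is on the 13th of the month.
Pattern: the 13th of each month.
Next: September 2006 → September 13, 2006.
Next: October 2006 → October 13, 2006.

September 13, 2006; October 13, 2006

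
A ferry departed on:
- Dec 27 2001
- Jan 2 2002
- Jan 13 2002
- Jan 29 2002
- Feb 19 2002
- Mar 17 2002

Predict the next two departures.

The spacing grows by 5 each time: 6, 11, 16, 21, 26 days.
Next gap: 31 days. Mar 17 2002 + 31 days = Apr 17 2002.
Next gap: 36 days. Apr 17 2002 + 36 days = May 23 2002.

Apr 17 2002, May 23 2002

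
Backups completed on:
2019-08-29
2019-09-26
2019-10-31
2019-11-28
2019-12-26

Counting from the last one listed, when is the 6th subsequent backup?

2020-06-25

Every date is a Thursday; gaps 28, 35, 28, 28 days.
Each is the last Thursday of its month (at least one falls on the 29th or later, ruling out '4th Thursday').
January 2020 ends with Thursday 2020-01-30.
Last Thursday of February 2020: 2020-02-27.
Last Thursday of March 2020: 2020-03-26.
Last Thursday of April 2020: 2020-04-30.
Last Thursday of May 2020: 2020-05-28.
June 2020 ends with Thursday 2020-06-25.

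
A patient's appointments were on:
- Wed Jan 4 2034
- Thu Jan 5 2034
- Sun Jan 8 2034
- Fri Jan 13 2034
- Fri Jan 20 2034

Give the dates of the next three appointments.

Sun Jan 29 2034, Thu Feb 9 2034, Wed Feb 22 2034

Gaps: 1, 3, 5, 7 days — each gap is 2 larger than the previous one.
Next gap: 9 days. Fri Jan 20 2034 + 9 days = Sun Jan 29 2034.
Next gap: 11 days. Sun Jan 29 2034 + 11 days = Thu Feb 9 2034.
Next gap: 13 days. Thu Feb 9 2034 + 13 days = Wed Feb 22 2034.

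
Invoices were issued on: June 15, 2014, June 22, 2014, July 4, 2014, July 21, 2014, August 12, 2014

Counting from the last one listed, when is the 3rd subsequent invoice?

November 16, 2014

Gaps: 7, 12, 17, 22 days — each gap is 5 larger than the previous one.
Next gap: 27 days. August 12, 2014 + 27 days = September 8, 2014.
Next gap: 32 days. September 8, 2014 + 32 days = October 10, 2014.
Next gap: 37 days. October 10, 2014 + 37 days = November 16, 2014.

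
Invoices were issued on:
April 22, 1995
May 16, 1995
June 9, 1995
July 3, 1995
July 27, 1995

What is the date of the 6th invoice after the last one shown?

December 18, 1995

The spacing is 24, 24, 24, 24 days — always 24 days.
July 27, 1995 + 24 days = August 20, 1995.
August 20, 1995 + 24 days = September 13, 1995.
September 13, 1995 + 24 days = October 7, 1995.
October 7, 1995 + 24 days = October 31, 1995.
October 31, 1995 + 24 days = November 24, 1995.
November 24, 1995 + 24 days = December 18, 1995.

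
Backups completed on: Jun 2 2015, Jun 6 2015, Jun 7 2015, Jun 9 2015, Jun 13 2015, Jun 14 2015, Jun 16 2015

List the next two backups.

Jun 20 2015, Jun 21 2015

Every event lands on a Tuesday or Saturday or Sunday (gaps cycle 4, 1, 2, 4, 1, 2).
So the schedule is: every Tuesday, Saturday and Sunday.
Next Saturday: Jun 20 2015.
Next Sunday: Jun 21 2015.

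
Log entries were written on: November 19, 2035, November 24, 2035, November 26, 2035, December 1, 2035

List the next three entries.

December 3, 2035; December 8, 2035; December 10, 2035

Every event lands on a Monday or Saturday (gaps cycle 5, 2, 5).
So the schedule is: every Monday and Saturday.
Next Monday: December 3, 2035.
The following Saturday is December 8, 2035.
Next Monday: December 10, 2035.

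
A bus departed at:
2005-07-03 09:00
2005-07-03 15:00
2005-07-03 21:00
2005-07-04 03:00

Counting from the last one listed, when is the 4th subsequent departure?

Gaps: 6, 6, 6 hours — each event is 6 hours after the previous one.
2005-07-04 03:00 + 6 h = 2005-07-04 09:00.
2005-07-04 09:00 + 6 h = 2005-07-04 15:00.
2005-07-04 15:00 + 6 h = 2005-07-04 21:00.
2005-07-04 21:00 + 6 h = 2005-07-05 03:00.

2005-07-05 03:00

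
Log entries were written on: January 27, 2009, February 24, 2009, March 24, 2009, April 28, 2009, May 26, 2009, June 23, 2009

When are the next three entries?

July 28, 2009; August 25, 2009; September 22, 2009

All dates are Tuesdays, 28, 28, 35, 28, 28 days apart.
Specifically, the 4th Tuesday of each month.
4th Tuesday of July 2009: July 28, 2009.
August 2009 — 4th Tuesday is August 25, 2009.
September 2009 — 4th Tuesday is September 22, 2009.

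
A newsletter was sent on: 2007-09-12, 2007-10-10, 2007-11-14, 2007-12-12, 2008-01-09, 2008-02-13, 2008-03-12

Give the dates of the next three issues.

2008-04-09, 2008-05-14, 2008-06-11

These are Wednesdays at 28- or 35-day spacing (28, 35, 28, 28, 35, 28).
The pattern: 2nd Wednesday of the month.
April 2008 — 2nd Wednesday is 2008-04-09.
2nd Wednesday of May 2008: 2008-05-14.
2nd Wednesday of June 2008: 2008-06-11.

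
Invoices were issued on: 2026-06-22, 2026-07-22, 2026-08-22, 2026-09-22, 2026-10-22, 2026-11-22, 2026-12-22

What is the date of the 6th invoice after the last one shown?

2027-06-22

Gaps: 30, 31, 31, 30, 31, 30 days — not constant. Every event is on the 22nd of the month.
Pattern: the 22nd of each month.
January 2027: 2027-01-22.
Next: February 2027 → 2027-02-22.
Next: March 2027 → 2027-03-22.
Next: April 2027 → 2027-04-22.
May 2027: 2027-05-22.
Next: June 2027 → 2027-06-22.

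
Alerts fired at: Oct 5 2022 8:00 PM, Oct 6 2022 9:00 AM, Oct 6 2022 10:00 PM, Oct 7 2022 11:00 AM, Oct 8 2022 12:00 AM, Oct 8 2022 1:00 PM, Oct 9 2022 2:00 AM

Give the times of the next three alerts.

Gaps: 13, 13, 13, 13, 13, 13 hours — each event is 13 hours after the previous one.
Oct 9 2022 2:00 AM + 13 h = Oct 9 2022 3:00 PM.
Oct 9 2022 3:00 PM + 13 h = Oct 10 2022 4:00 AM.
Oct 10 2022 4:00 AM + 13 h = Oct 10 2022 5:00 PM.

Oct 9 2022 3:00 PM, Oct 10 2022 4:00 AM, Oct 10 2022 5:00 PM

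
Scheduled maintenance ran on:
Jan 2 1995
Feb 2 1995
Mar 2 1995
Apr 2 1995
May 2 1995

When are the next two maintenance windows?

Jun 2 1995, Jul 2 1995

Each date is the 2nd; the gaps (31, 28, 31, 30) track the month lengths.
The rule is the 2nd of each month.
June 1995: Jun 2 1995.
Next: July 1995 → Jul 2 1995.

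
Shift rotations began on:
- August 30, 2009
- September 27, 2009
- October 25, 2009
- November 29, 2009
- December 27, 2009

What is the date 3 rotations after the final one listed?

These are Sundays with 28, 28, 35, 28-day gaps.
Each is the final Sunday of its month — August 30, 2009 is past the 28th, so '4th Sunday' doesn't fit.
Last Sunday of January 2010: January 31, 2010.
February 2010 ends with Sunday February 28, 2010.
March 2010 ends with Sunday March 28, 2010.

March 28, 2010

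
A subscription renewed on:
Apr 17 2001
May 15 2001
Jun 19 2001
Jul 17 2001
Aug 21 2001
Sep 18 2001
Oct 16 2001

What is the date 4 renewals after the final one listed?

All dates are Tuesdays, 28, 35, 28, 35, 28, 28 days apart.
Specifically, the 3rd Tuesday of each month.
3rd Tuesday of November 2001: Nov 20 2001.
December 2001 — 3rd Tuesday is Dec 18 2001.
3rd Tuesday of January 2002: Jan 15 2002.
3rd Tuesday of February 2002: Feb 19 2002.

Feb 19 2002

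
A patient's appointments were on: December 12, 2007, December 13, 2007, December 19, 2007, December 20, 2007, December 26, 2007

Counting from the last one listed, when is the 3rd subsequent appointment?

The gap pattern 1, 6, 1, 6 repeats every 2 events.
These are the Wednesdays and Thursdays of each week.
Next Thursday: December 27, 2007.
Next Wednesday: January 2, 2008.
The following Thursday is January 3, 2008.

January 3, 2008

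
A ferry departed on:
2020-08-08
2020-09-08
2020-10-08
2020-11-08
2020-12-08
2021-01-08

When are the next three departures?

2021-02-08, 2021-03-08, 2021-04-08

Gaps: 31, 30, 31, 30, 31 days — not constant. Every event is on the 8th of the month.
Pattern: the 8th of each month.
February 2021: 2021-02-08.
March 2021: 2021-03-08.
April 2021: 2021-04-08.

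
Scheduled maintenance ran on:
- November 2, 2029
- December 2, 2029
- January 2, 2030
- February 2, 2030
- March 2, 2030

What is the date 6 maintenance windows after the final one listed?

September 2, 2030

Each date is the 2nd; the gaps (30, 31, 31, 28) track the month lengths.
The rule is the 2nd of each month.
April 2030: April 2, 2030.
Next: May 2030 → May 2, 2030.
June 2030: June 2, 2030.
Next: July 2030 → July 2, 2030.
August 2030: August 2, 2030.
September 2030: September 2, 2030.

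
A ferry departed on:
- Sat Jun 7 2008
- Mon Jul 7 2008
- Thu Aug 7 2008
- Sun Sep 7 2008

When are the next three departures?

Tue Oct 7 2008, Fri Nov 7 2008, Sun Dec 7 2008

Gaps: 30, 31, 31 days — not constant. Every event is on the 7th of the month.
Pattern: the 7th of each month.
October 2008: Tue Oct 7 2008.
November 2008: Fri Nov 7 2008.
December 2008: Sun Dec 7 2008.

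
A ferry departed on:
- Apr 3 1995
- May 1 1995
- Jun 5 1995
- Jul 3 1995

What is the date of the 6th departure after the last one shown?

Gaps: 28, 35, 28 days — a mix of 28 and 35. Every date is a Monday.
Each is the 1st Monday of its month.
1st Monday of August 1995: Aug 7 1995.
1st Monday of September 1995: Sep 4 1995.
1st Monday of October 1995: Oct 2 1995.
1st Monday of November 1995: Nov 6 1995.
December 1995 — 1st Monday is Dec 4 1995.
January 1996 — 1st Monday is Jan 1 1996.

Jan 1 1996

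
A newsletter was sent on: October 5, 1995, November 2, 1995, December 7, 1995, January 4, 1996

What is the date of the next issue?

February 1, 1996

These are Thursdays at 28- or 35-day spacing (28, 35, 28).
The pattern: 1st Thursday of the month.
February 1996 — 1st Thursday is February 1, 1996.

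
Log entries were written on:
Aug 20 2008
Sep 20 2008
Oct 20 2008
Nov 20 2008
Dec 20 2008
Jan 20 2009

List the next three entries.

Feb 20 2009, Mar 20 2009, Apr 20 2009

Each date is the 20th; the gaps (31, 30, 31, 30, 31) track the month lengths.
The rule is the 20th of each month.
Next: February 2009 → Feb 20 2009.
Next: March 2009 → Mar 20 2009.
April 2009: Apr 20 2009.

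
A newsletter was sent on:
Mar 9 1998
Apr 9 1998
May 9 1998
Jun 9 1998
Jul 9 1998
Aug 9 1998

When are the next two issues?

Each date is the 9th; the gaps (31, 30, 31, 30, 31) track the month lengths.
The rule is the 9th of each month.
September 1998: Sep 9 1998.
October 1998: Oct 9 1998.

Sep 9 1998, Oct 9 1998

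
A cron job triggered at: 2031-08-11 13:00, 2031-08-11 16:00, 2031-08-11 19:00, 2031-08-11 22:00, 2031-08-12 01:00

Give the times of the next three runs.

2031-08-12 04:00, 2031-08-12 07:00, 2031-08-12 10:00

Spacing: 3, 3, 3, 3 h — constant 3 h.
2031-08-12 01:00 + 3 h = 2031-08-12 04:00.
2031-08-12 04:00 + 3 h = 2031-08-12 07:00.
2031-08-12 07:00 + 3 h = 2031-08-12 10:00.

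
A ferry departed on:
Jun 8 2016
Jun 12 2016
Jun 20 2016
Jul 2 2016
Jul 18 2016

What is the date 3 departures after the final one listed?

The spacing grows by 4 each time: 4, 8, 12, 16 days.
Next gap: 20 days. Jul 18 2016 + 20 days = Aug 7 2016.
Next gap: 24 days. Aug 7 2016 + 24 days = Aug 31 2016.
Next gap: 28 days. Aug 31 2016 + 28 days = Sep 28 2016.

Sep 28 2016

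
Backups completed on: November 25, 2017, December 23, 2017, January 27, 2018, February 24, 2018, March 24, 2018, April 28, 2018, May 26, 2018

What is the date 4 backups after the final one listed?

Gaps: 28, 35, 28, 28, 35, 28 days — a mix of 28 and 35. Every date is a Saturday.
Each is the 4th Saturday of its month.
4th Saturday of June 2018: June 23, 2018.
4th Saturday of July 2018: July 28, 2018.
4th Saturday of August 2018: August 25, 2018.
4th Saturday of September 2018: September 22, 2018.

September 22, 2018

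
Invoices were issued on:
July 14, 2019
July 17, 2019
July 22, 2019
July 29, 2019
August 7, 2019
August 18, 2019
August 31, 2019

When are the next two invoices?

Gaps: 3, 5, 7, 9, 11, 13 days — each gap is 2 larger than the previous one.
Next gap: 15 days. August 31, 2019 + 15 days = September 15, 2019.
Next gap: 17 days. September 15, 2019 + 17 days = October 2, 2019.

September 15, 2019; October 2, 2019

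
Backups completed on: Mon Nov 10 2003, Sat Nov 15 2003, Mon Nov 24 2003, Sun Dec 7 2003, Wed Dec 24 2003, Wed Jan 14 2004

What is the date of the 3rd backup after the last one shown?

Gaps: 5, 9, 13, 17, 21 days — each gap is 4 larger than the previous one.
Next gap: 25 days. Wed Jan 14 2004 + 25 days = Sun Feb 8 2004.
Next gap: 29 days. Sun Feb 8 2004 + 29 days = Mon Mar 8 2004.
Next gap: 33 days. Mon Mar 8 2004 + 33 days = Sat Apr 10 2004.

Sat Apr 10 2004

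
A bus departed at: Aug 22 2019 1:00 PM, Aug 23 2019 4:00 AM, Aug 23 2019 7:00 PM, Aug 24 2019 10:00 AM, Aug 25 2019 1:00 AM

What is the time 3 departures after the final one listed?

Spacing: 15, 15, 15, 15 h — constant 15 h.
Aug 25 2019 1:00 AM + 15 h = Aug 25 2019 4:00 PM.
Aug 25 2019 4:00 PM + 15 h = Aug 26 2019 7:00 AM.
Aug 26 2019 7:00 AM + 15 h = Aug 26 2019 10:00 PM.

Aug 26 2019 10:00 PM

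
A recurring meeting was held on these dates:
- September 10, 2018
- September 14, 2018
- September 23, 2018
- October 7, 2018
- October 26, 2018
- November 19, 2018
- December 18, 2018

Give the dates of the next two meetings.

January 21, 2019; March 1, 2019

Gaps: 4, 9, 14, 19, 24, 29 days — each gap is 5 larger than the previous one.
Next gap: 34 days. December 18, 2018 + 34 days = January 21, 2019.
Next gap: 39 days. January 21, 2019 + 39 days = March 1, 2019.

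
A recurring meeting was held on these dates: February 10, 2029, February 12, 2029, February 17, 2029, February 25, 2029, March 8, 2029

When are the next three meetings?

Gaps: 2, 5, 8, 11 days — each gap is 3 larger than the previous one.
Next gap: 14 days. March 8, 2029 + 14 days = March 22, 2029.
Next gap: 17 days. March 22, 2029 + 17 days = April 8, 2029.
Next gap: 20 days. April 8, 2029 + 20 days = April 28, 2029.

March 22, 2029; April 8, 2029; April 28, 2029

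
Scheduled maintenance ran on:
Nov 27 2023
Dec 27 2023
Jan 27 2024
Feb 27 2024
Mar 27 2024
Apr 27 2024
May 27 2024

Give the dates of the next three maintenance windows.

The day-of-month is always 27 (30, 31, 31, 29, 31, 30 days between events).
So this recurs on the 27th of each month.
Next: June 2024 → Jun 27 2024.
July 2024: Jul 27 2024.
August 2024: Aug 27 2024.

Jun 27 2024, Jul 27 2024, Aug 27 2024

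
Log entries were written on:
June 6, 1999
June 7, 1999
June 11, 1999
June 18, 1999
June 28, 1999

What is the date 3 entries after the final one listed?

August 15, 1999

Intervals are 1, 4, 7, 10 days — an arithmetic progression with common difference 3.
Next gap: 13 days. June 28, 1999 + 13 days = July 11, 1999.
Next gap: 16 days. July 11, 1999 + 16 days = July 27, 1999.
Next gap: 19 days. July 27, 1999 + 19 days = August 15, 1999.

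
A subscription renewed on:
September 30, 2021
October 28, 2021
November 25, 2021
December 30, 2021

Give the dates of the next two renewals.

All Thursdays; the gaps (28, 28, 35) vary with month length.
This is the last Thursday of each month.
January 2022 ends with Thursday January 27, 2022.
Last Thursday of February 2022: February 24, 2022.

January 27, 2022; February 24, 2022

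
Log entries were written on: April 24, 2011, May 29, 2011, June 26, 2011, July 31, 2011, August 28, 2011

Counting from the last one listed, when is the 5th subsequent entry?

These are Sundays with 35, 28, 35, 28-day gaps.
Each is the final Sunday of its month — May 29, 2011 is past the 28th, so '4th Sunday' doesn't fit.
Last Sunday of September 2011: September 25, 2011.
October 2011 ends with Sunday October 30, 2011.
Last Sunday of November 2011: November 27, 2011.
December 2011 ends with Sunday December 25, 2011.
Last Sunday of January 2012: January 29, 2012.

January 29, 2012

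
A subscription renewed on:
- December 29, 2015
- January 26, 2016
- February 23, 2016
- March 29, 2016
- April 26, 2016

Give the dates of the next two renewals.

Every date is a Tuesday; gaps 28, 28, 35, 28 days.
Each is the last Tuesday of its month (at least one falls on the 29th or later, ruling out '4th Tuesday').
May 2016 ends with Tuesday May 31, 2016.
Last Tuesday of June 2016: June 28, 2016.

May 31, 2016; June 28, 2016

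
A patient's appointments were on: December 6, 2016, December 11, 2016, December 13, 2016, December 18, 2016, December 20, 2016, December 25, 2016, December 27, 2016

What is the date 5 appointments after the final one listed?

The gap pattern 5, 2, 5, 2, 5, 2 repeats every 2 events.
These are the Tuesdays and Sundays of each week.
The following Sunday is January 1, 2017.
The following Tuesday is January 3, 2017.
Next Sunday: January 8, 2017.
The following Tuesday is January 10, 2017.
The following Sunday is January 15, 2017.

January 15, 2017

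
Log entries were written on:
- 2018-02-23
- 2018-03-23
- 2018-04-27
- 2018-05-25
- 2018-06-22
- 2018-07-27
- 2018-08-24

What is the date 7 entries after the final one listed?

2019-03-22

These are Fridays at 28- or 35-day spacing (28, 35, 28, 28, 35, 28).
The pattern: 4th Friday of the month.
4th Friday of September 2018: 2018-09-28.
October 2018 — 4th Friday is 2018-10-26.
November 2018 — 4th Friday is 2018-11-23.
December 2018 — 4th Friday is 2018-12-28.
4th Friday of January 2019: 2019-01-25.
February 2019 — 4th Friday is 2019-02-22.
4th Friday of March 2019: 2019-03-22.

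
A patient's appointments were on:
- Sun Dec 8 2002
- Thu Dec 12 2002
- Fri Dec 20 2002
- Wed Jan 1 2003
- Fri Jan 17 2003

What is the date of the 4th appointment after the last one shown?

Gaps: 4, 8, 12, 16 days — each gap is 4 larger than the previous one.
Next gap: 20 days. Fri Jan 17 2003 + 20 days = Thu Feb 6 2003.
Next gap: 24 days. Thu Feb 6 2003 + 24 days = Sun Mar 2 2003.
Next gap: 28 days. Sun Mar 2 2003 + 28 days = Sun Mar 30 2003.
Next gap: 32 days. Sun Mar 30 2003 + 32 days = Thu May 1 2003.

Thu May 1 2003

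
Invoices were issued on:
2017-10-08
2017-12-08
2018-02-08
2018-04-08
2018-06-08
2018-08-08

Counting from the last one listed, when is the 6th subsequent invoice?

2019-08-08

Each date is the 8th; the gaps (61, 62, 59, 61, 61) track the month lengths.
The rule is the 8th of every 2 months.
October 2018: 2018-10-08.
December 2018: 2018-12-08.
February 2019: 2019-02-08.
April 2019: 2019-04-08.
Next: June 2019 → 2019-06-08.
Next: August 2019 → 2019-08-08.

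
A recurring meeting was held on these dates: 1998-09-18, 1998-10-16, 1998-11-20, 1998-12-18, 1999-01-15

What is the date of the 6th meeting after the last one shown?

These are Fridays at 28- or 35-day spacing (28, 35, 28, 28).
The pattern: 3rd Friday of the month.
3rd Friday of February 1999: 1999-02-19.
March 1999 — 3rd Friday is 1999-03-19.
3rd Friday of April 1999: 1999-04-16.
May 1999 — 3rd Friday is 1999-05-21.
June 1999 — 3rd Friday is 1999-06-18.
July 1999 — 3rd Friday is 1999-07-16.

1999-07-16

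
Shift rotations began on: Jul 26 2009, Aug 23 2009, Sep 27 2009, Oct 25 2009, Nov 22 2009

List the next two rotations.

Gaps: 28, 35, 28, 28 days — a mix of 28 and 35. Every date is a Sunday.
Each is the 4th Sunday of its month.
4th Sunday of December 2009: Dec 27 2009.
January 2010 — 4th Sunday is Jan 24 2010.

Dec 27 2009, Jan 24 2010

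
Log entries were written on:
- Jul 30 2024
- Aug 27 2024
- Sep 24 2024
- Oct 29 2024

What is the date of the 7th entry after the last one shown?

May 27 2025

Every date is a Tuesday; gaps 28, 28, 35 days.
Each is the last Tuesday of its month (at least one falls on the 29th or later, ruling out '4th Tuesday').
Last Tuesday of November 2024: Nov 26 2024.
December 2024 ends with Tuesday Dec 31 2024.
Last Tuesday of January 2025: Jan 28 2025.
Last Tuesday of February 2025: Feb 25 2025.
March 2025 ends with Tuesday Mar 25 2025.
Last Tuesday of April 2025: Apr 29 2025.
May 2025 ends with Tuesday May 27 2025.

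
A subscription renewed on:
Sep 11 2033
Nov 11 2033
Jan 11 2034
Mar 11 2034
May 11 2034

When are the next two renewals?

Gaps: 61, 61, 59, 61 days — not constant. Every event is on the 11th of the month.
Pattern: the 11th of every 2 months.
July 2034: Jul 11 2034.
Next: September 2034 → Sep 11 2034.

Jul 11 2034, Sep 11 2034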